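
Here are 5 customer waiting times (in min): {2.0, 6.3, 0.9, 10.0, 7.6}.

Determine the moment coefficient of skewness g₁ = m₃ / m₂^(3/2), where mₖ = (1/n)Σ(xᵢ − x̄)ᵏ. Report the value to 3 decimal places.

-0.073

x̄ = (2.0 + 6.3 + 0.9 + 10.0 + 7.6) / 5 = 5.3600
deviations (xᵢ − x̄): -3.3600, 0.9400, -4.4600, 4.6400, 2.2400
Σ(xᵢ − x̄)² = 58.6120 ⇒ m₂ = 58.6120/5 = 11.72240
Σ(xᵢ − x̄)³ = -14.6822 ⇒ m₃ = -14.6822/5 = -2.93645
m₂^(3/2) = 11.72240^(1.5) = 40.13514
g₁ = m₃ / m₂^(3/2) = -2.93645 / 40.13514 ≈ -0.073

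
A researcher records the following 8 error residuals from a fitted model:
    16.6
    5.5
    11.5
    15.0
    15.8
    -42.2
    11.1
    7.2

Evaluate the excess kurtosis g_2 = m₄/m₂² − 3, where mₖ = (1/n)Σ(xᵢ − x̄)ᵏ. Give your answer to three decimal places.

x̄ = 5.0625
Σ(xᵢ − x̄)² = 2663.5588 ⇒ m₂ = 332.94484
Σ(xᵢ − x̄)⁴ = 5033443.1763 ⇒ m₄ = 629180.39703
m₂² = 110852.26898
g_2 = m₄/m₂² − 3 = 5.67585 − 3 ≈ 2.676

2.676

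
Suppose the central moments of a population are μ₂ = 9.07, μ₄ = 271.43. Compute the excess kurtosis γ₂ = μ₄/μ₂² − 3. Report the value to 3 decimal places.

μ₂² = 9.07² = 82.26490
μ₄/μ₂² = 271.43 / 82.26490 = 3.29946
γ₂ = 3.29946 − 3 ≈ 0.299

0.299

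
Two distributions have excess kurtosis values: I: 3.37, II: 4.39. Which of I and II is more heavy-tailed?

II

Higher excess kurtosis ⇒ heavier tails relative to the normal distribution.
3.37 vs 4.39: the larger is 4.39, so II has heavier tails.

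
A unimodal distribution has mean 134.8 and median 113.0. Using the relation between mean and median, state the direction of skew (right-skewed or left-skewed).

right-skewed

mean − median = 134.8 − 113.0 = 21.8
mean > median ⇒ the longer tail is on the right ⇒ right-skewed (positively skewed).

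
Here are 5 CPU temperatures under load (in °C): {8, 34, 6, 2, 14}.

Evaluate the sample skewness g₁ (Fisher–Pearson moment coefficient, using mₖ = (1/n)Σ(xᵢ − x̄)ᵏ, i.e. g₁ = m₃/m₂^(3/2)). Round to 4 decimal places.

x̄ = (8 + 34 + 6 + 2 + 14) / 5 = 12.8000
deviations (xᵢ − x̄): -4.8000, 21.2000, -6.8000, -10.8000, 1.2000
Σ(xᵢ − x̄)² = 636.8000 ⇒ m₂ = 636.8000/5 = 127.36000
Σ(xᵢ − x̄)³ = 7845.1200 ⇒ m₃ = 7845.1200/5 = 1569.02400
m₂^(3/2) = 127.36000^(1.5) = 1437.30712
g₁ = m₃ / m₂^(3/2) = 1569.02400 / 1437.30712 ≈ 1.0916

1.0916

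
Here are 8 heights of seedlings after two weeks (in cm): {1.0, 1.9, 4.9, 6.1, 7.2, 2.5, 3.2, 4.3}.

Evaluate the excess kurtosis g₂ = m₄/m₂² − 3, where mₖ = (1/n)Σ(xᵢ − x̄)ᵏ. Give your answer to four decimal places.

x̄ = 3.8875
Σ(xᵢ − x̄)² = 31.7488 ⇒ m₂ = 3.96859
Σ(xᵢ − x̄)⁴ = 234.4915 ⇒ m₄ = 29.31144
m₂² = 15.74974
g₂ = m₄/m₂² − 3 = 1.86107 − 3 ≈ -1.1389

-1.1389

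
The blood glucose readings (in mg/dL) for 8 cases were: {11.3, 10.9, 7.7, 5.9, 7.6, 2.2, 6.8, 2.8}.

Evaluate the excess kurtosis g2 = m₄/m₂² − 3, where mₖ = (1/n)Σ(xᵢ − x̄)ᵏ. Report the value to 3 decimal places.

x̄ = 6.9000
Σ(xᵢ − x̄)² = 76.4000 ⇒ m₂ = 9.55000
Σ(xᵢ − x̄)⁴ = 1403.0036 ⇒ m₄ = 175.37545
m₂² = 91.20250
g2 = m₄/m₂² − 3 = 1.92292 − 3 ≈ -1.077

-1.077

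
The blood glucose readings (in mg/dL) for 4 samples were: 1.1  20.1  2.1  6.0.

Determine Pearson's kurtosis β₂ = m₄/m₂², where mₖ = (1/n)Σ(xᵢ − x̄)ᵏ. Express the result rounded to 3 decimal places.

2.165

x̄ = 7.3250
Σ(xᵢ − x̄)² = 231.0075 ⇒ m₂ = 57.75188
Σ(xᵢ − x̄)⁴ = 28884.4613 ⇒ m₄ = 7221.11532
m₂² = 3335.27907
β₂ = m₄/m₂² = 7221.11532 / 3335.27907 ≈ 2.165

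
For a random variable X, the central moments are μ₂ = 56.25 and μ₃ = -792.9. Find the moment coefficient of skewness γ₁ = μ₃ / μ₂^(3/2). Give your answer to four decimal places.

σ = √μ₂ = √56.25 = 7.50000
σ³ = μ₂^(3/2) = 421.87500
γ₁ = μ₃/σ³ = -792.9 / 421.87500 ≈ -1.8795

-1.8795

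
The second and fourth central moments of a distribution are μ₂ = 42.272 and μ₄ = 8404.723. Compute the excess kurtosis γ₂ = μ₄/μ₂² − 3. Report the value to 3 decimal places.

1.703

μ₂² = 42.272² = 1786.92198
μ₄/μ₂² = 8404.723 / 1786.92198 = 4.70346
γ₂ = 4.70346 − 3 ≈ 1.703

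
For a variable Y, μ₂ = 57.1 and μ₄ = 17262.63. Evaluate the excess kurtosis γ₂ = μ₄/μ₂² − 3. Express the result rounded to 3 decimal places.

μ₂² = 57.1² = 3260.41000
μ₄/μ₂² = 17262.63 / 3260.41000 = 5.29462
γ₂ = 5.29462 − 3 ≈ 2.295

2.295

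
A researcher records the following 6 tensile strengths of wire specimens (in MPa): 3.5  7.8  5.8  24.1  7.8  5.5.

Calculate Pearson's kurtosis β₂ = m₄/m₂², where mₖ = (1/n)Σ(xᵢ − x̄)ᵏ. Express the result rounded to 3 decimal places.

3.888

x̄ = 9.0833
Σ(xᵢ − x̄)² = 283.5883 ⇒ m₂ = 47.26472
Σ(xᵢ − x̄)⁴ = 52108.6813 ⇒ m₄ = 8684.78021
m₂² = 2233.95397
β₂ = m₄/m₂² = 8684.78021 / 2233.95397 ≈ 3.888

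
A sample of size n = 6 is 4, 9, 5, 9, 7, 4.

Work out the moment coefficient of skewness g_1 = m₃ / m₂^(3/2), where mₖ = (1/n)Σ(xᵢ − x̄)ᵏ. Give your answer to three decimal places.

0.179

x̄ = (4 + 9 + 5 + 9 + 7 + 4) / 6 = 6.3333
deviations (xᵢ − x̄): -2.3333, 2.6667, -1.3333, 2.6667, 0.6667, -2.3333
Σ(xᵢ − x̄)² = 27.3333 ⇒ m₂ = 27.3333/6 = 4.55556
Σ(xᵢ − x̄)³ = 10.4444 ⇒ m₃ = 10.4444/6 = 1.74074
m₂^(3/2) = 4.55556^(1.5) = 9.72326
g_1 = m₃ / m₂^(3/2) = 1.74074 / 9.72326 ≈ 0.179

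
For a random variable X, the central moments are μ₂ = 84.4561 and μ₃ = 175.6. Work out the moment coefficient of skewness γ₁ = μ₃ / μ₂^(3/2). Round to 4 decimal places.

0.2262

σ = √μ₂ = √84.4561 = 9.19000
σ³ = μ₂^(3/2) = 776.15156
γ₁ = μ₃/σ³ = 175.6 / 776.15156 ≈ 0.2262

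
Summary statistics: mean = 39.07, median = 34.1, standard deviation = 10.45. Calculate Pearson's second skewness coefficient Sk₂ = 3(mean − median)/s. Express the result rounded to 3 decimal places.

1.427

Sk₂ = 3(39.07 − 34.1) / 10.45 = 3 × 4.9700 / 10.45
    = 14.9100 / 10.45 ≈ 1.427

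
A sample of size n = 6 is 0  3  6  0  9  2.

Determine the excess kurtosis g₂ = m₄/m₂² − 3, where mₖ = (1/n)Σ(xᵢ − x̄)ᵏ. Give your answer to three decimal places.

x̄ = 3.3333
Σ(xᵢ − x̄)² = 63.3333 ⇒ m₂ = 10.55556
Σ(xᵢ − x̄)⁴ = 1331.7778 ⇒ m₄ = 221.96296
m₂² = 111.41975
g₂ = m₄/m₂² − 3 = 1.99213 − 3 ≈ -1.008

-1.008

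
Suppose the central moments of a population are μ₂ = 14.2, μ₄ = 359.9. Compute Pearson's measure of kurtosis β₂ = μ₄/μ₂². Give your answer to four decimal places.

μ₂² = 14.2² = 201.64000
μ₄/μ₂² = 359.9 / 201.64000 = 1.78486
β₂ ≈ 1.7849

1.7849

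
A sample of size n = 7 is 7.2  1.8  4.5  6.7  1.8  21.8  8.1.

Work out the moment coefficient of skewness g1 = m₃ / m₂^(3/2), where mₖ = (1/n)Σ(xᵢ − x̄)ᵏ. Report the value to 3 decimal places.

x̄ = (7.2 + 1.8 + 4.5 + 6.7 + 1.8 + 21.8 + 8.1) / 7 = 7.4143
deviations (xᵢ − x̄): -0.2143, -5.6143, -2.9143, -0.7143, -5.6143, 14.3857, 0.6857
Σ(xᵢ − x̄)² = 279.5086 ⇒ m₂ = 279.5086/7 = 39.92980
Σ(xᵢ − x̄)³ = 2598.3760 ⇒ m₃ = 2598.3760/7 = 371.19658
m₂^(3/2) = 39.92980^(1.5) = 252.31649
g1 = m₃ / m₂^(3/2) = 371.19658 / 252.31649 ≈ 1.471

1.471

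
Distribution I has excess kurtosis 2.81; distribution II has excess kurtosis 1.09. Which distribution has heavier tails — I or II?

I

Higher excess kurtosis ⇒ heavier tails relative to the normal distribution.
2.81 vs 1.09: the larger is 2.81, so I has heavier tails.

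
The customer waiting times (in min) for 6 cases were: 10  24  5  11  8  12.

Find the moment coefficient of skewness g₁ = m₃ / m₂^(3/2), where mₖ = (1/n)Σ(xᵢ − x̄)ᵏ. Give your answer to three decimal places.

x̄ = (10 + 24 + 5 + 11 + 8 + 12) / 6 = 11.6667
deviations (xᵢ − x̄): -1.6667, 12.3333, -6.6667, -0.6667, -3.6667, 0.3333
Σ(xᵢ − x̄)² = 213.3333 ⇒ m₂ = 213.3333/6 = 35.55556
Σ(xᵢ − x̄)³ = 1525.5556 ⇒ m₃ = 1525.5556/6 = 254.25926
m₂^(3/2) = 35.55556^(1.5) = 212.01237
g₁ = m₃ / m₂^(3/2) = 254.25926 / 212.01237 ≈ 1.199

1.199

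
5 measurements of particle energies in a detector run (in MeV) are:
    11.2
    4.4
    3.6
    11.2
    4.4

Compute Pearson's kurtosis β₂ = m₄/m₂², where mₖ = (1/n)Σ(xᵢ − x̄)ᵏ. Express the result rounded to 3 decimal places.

1.180

x̄ = 6.9600
Σ(xᵢ − x̄)² = 60.3520 ⇒ m₂ = 12.07040
Σ(xᵢ − x̄)⁴ = 859.7426 ⇒ m₄ = 171.94852
m₂² = 145.69456
β₂ = m₄/m₂² = 171.94852 / 145.69456 ≈ 1.180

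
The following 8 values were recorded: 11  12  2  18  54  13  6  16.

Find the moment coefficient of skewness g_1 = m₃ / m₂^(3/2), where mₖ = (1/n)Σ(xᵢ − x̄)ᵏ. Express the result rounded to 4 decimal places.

1.7983

x̄ = (11 + 12 + 2 + 18 + 54 + 13 + 6 + 16) / 8 = 16.5000
deviations (xᵢ − x̄): -5.5000, -4.5000, -14.5000, 1.5000, 37.5000, -3.5000, -10.5000, -0.5000
Σ(xᵢ − x̄)² = 1792.0000 ⇒ m₂ = 1792.0000/8 = 224.00000
Σ(xᵢ − x̄)³ = 48231.0000 ⇒ m₃ = 48231.0000/8 = 6028.87500
m₂^(3/2) = 224.00000^(1.5) = 3352.52502
g_1 = m₃ / m₂^(3/2) = 6028.87500 / 3352.52502 ≈ 1.7983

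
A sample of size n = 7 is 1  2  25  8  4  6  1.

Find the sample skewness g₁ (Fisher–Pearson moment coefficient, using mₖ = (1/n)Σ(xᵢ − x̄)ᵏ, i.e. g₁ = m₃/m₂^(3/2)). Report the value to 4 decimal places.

1.6587

x̄ = (1 + 2 + 25 + 8 + 4 + 6 + 1) / 7 = 6.7143
deviations (xᵢ − x̄): -5.7143, -4.7143, 18.2857, 1.2857, -2.7143, -0.7143, -5.7143
Σ(xᵢ − x̄)² = 431.4286 ⇒ m₂ = 431.4286/7 = 61.63265
Σ(xᵢ − x̄)³ = 5617.9592 ⇒ m₃ = 5617.9592/7 = 802.56560
m₂^(3/2) = 61.63265^(1.5) = 483.85618
g₁ = m₃ / m₂^(3/2) = 802.56560 / 483.85618 ≈ 1.6587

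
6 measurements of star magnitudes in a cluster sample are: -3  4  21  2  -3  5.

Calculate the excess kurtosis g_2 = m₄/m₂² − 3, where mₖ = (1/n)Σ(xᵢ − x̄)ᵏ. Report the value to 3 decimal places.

x̄ = 4.3333
Σ(xᵢ − x̄)² = 391.3333 ⇒ m₂ = 65.22222
Σ(xᵢ − x̄)⁴ = 82974.4444 ⇒ m₄ = 13829.07407
m₂² = 4253.93827
g_2 = m₄/m₂² − 3 = 3.25089 − 3 ≈ 0.251

0.251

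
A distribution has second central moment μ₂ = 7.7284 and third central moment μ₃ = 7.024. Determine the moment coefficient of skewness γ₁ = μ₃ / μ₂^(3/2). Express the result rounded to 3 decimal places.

σ = √μ₂ = √7.7284 = 2.78000
σ³ = μ₂^(3/2) = 21.48495
γ₁ = μ₃/σ³ = 7.024 / 21.48495 ≈ 0.327

0.327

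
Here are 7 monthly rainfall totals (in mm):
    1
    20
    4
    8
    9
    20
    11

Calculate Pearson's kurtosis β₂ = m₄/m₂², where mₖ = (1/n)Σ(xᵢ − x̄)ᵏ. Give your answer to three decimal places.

1.788

x̄ = 10.4286
Σ(xᵢ − x̄)² = 321.7143 ⇒ m₂ = 45.95918
Σ(xᵢ − x̄)⁴ = 26435.3936 ⇒ m₄ = 3776.48480
m₂² = 2112.24656
β₂ = m₄/m₂² = 3776.48480 / 2112.24656 ≈ 1.788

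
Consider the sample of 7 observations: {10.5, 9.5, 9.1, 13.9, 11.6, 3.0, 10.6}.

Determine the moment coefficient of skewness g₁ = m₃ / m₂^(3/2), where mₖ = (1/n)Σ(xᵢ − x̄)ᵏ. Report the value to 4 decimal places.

-1.0741

x̄ = (10.5 + 9.5 + 9.1 + 13.9 + 11.6 + 3.0 + 10.6) / 7 = 9.7429
deviations (xᵢ − x̄): 0.7571, -0.2429, -0.6429, 4.1571, 1.8571, -6.7429, 0.8571
Σ(xᵢ − x̄)² = 67.9771 ⇒ m₂ = 67.9771/7 = 9.71102
Σ(xᵢ − x̄)³ = -227.5395 ⇒ m₃ = -227.5395/7 = -32.50564
m₂^(3/2) = 9.71102^(1.5) = 30.26198
g₁ = m₃ / m₂^(3/2) = -32.50564 / 30.26198 ≈ -1.0741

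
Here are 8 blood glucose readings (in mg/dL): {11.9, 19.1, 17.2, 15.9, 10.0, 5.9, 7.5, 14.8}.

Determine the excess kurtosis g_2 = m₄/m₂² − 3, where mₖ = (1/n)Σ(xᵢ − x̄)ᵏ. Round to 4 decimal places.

x̄ = 12.7875
Σ(xᵢ − x̄)² = 157.0088 ⇒ m₂ = 19.62609
Σ(xᵢ − x̄)⁴ = 5170.1346 ⇒ m₄ = 646.26683
m₂² = 385.18356
g_2 = m₄/m₂² − 3 = 1.67782 − 3 ≈ -1.3222

-1.3222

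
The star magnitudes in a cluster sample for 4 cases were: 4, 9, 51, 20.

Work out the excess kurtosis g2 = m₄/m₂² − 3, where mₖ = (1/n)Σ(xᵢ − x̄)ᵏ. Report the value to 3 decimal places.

-0.945

x̄ = 21.0000
Σ(xᵢ − x̄)² = 1334.0000 ⇒ m₂ = 333.50000
Σ(xᵢ − x̄)⁴ = 914258.0000 ⇒ m₄ = 228564.50000
m₂² = 111222.25000
g2 = m₄/m₂² − 3 = 2.05502 − 3 ≈ -0.945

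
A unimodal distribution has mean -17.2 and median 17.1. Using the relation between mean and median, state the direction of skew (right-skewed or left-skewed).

left-skewed

mean − median = -17.2 − 17.1 = -34.3
mean < median ⇒ the longer tail is on the left ⇒ left-skewed (negatively skewed).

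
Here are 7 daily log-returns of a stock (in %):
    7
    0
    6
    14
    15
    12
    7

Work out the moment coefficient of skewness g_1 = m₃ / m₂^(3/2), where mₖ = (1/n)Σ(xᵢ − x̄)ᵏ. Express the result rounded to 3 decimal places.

-0.318

x̄ = (7 + 0 + 6 + 14 + 15 + 12 + 7) / 7 = 8.7143
deviations (xᵢ − x̄): -1.7143, -8.7143, -2.7143, 5.2857, 6.2857, 3.2857, -1.7143
Σ(xᵢ − x̄)² = 167.4286 ⇒ m₂ = 167.4286/7 = 23.91837
Σ(xᵢ − x̄)³ = -260.3265 ⇒ m₃ = -260.3265/7 = -37.18950
m₂^(3/2) = 23.91837^(1.5) = 116.97614
g_1 = m₃ / m₂^(3/2) = -37.18950 / 116.97614 ≈ -0.318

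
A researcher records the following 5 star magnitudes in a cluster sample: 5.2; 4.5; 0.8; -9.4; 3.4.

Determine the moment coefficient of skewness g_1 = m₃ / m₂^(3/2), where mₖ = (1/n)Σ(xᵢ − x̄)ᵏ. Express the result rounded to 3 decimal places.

-1.233

x̄ = (5.2 + 4.5 + 0.8 - 9.4 + 3.4) / 5 = 0.9000
deviations (xᵢ − x̄): 4.3000, 3.6000, -0.1000, -10.3000, 2.5000
Σ(xᵢ − x̄)² = 143.8000 ⇒ m₂ = 143.8000/5 = 28.76000
Σ(xᵢ − x̄)³ = -950.9400 ⇒ m₃ = -950.9400/5 = -190.18800
m₂^(3/2) = 28.76000^(1.5) = 154.23514
g_1 = m₃ / m₂^(3/2) = -190.18800 / 154.23514 ≈ -1.233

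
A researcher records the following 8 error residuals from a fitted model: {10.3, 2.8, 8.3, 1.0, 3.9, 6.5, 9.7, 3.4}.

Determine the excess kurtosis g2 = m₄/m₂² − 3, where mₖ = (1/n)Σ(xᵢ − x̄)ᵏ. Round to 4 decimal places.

-1.4622

x̄ = 5.7375
Σ(xᵢ − x̄)² = 83.5788 ⇒ m₂ = 10.44734
Σ(xᵢ − x̄)⁴ = 1342.7540 ⇒ m₄ = 167.84425
m₂² = 109.14699
g2 = m₄/m₂² − 3 = 1.53778 − 3 ≈ -1.4622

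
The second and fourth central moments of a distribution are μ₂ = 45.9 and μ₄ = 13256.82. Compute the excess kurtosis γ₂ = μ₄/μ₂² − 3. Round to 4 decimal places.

3.2924

μ₂² = 45.9² = 2106.81000
μ₄/μ₂² = 13256.82 / 2106.81000 = 6.29237
γ₂ = 6.29237 − 3 ≈ 3.2924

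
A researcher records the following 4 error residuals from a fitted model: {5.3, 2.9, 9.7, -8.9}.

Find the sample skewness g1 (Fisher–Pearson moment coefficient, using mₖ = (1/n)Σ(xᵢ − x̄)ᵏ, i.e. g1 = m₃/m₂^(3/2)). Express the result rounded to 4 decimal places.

-0.7235

x̄ = (5.3 + 2.9 + 9.7 - 8.9) / 4 = 2.2500
deviations (xᵢ − x̄): 3.0500, 0.6500, 7.4500, -11.1500
Σ(xᵢ − x̄)² = 189.5500 ⇒ m₂ = 189.5500/4 = 47.38750
Σ(xᵢ − x̄)³ = -944.0550 ⇒ m₃ = -944.0550/4 = -236.01375
m₂^(3/2) = 47.38750^(1.5) = 326.20882
g1 = m₃ / m₂^(3/2) = -236.01375 / 326.20882 ≈ -0.7235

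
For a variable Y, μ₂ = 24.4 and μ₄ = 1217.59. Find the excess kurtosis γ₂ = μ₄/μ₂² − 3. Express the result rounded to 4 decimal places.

-0.9549

μ₂² = 24.4² = 595.36000
μ₄/μ₂² = 1217.59 / 595.36000 = 2.04513
γ₂ = 2.04513 − 3 ≈ -0.9549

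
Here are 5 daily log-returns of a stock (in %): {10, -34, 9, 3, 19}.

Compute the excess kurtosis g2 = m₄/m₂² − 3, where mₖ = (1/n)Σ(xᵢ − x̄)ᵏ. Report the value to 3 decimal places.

x̄ = 1.4000
Σ(xᵢ − x̄)² = 1697.2000 ⇒ m₂ = 339.44000
Σ(xᵢ − x̄)⁴ = 1675174.0960 ⇒ m₄ = 335034.81920
m₂² = 115219.51360
g2 = m₄/m₂² − 3 = 2.90780 − 3 ≈ -0.092

-0.092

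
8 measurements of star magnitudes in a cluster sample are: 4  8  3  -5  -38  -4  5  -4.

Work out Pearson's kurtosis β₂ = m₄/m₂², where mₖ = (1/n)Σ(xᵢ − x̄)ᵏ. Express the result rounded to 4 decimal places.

4.9700

x̄ = -3.8750
Σ(xᵢ − x̄)² = 1494.8750 ⇒ m₂ = 186.85938
Σ(xᵢ − x̄)⁴ = 1388267.6504 ⇒ m₄ = 173533.45630
m₂² = 34916.42603
β₂ = m₄/m₂² = 173533.45630 / 34916.42603 ≈ 4.9700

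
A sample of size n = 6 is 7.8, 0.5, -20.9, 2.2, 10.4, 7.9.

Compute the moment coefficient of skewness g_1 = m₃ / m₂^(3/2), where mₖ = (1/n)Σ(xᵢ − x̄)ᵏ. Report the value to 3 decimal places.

x̄ = (7.8 + 0.5 - 20.9 + 2.2 + 10.4 + 7.9) / 6 = 1.3167
deviations (xᵢ − x̄): 6.4833, -0.8167, -22.2167, 0.8833, 9.0833, 6.5833
Σ(xᵢ − x̄)² = 662.9083 ⇒ m₂ = 662.9083/6 = 110.48472
Σ(xᵢ − x̄)³ = -9658.2844 ⇒ m₃ = -9658.2844/6 = -1609.71407
m₂^(3/2) = 110.48472^(1.5) = 1161.32384
g_1 = m₃ / m₂^(3/2) = -1609.71407 / 1161.32384 ≈ -1.386

-1.386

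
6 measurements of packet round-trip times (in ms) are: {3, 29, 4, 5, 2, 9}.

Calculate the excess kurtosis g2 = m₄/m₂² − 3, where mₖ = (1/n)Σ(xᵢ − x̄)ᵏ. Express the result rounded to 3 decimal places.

x̄ = 8.6667
Σ(xᵢ − x̄)² = 525.3333 ⇒ m₂ = 87.55556
Σ(xᵢ − x̄)⁴ = 174597.7778 ⇒ m₄ = 29099.62963
m₂² = 7665.97531
g2 = m₄/m₂² − 3 = 3.79595 − 3 ≈ 0.796

0.796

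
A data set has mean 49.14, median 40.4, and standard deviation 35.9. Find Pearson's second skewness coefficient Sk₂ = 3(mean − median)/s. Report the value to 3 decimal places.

0.730

Sk₂ = 3(49.14 − 40.4) / 35.9 = 3 × 8.7400 / 35.9
    = 26.2200 / 35.9 ≈ 0.730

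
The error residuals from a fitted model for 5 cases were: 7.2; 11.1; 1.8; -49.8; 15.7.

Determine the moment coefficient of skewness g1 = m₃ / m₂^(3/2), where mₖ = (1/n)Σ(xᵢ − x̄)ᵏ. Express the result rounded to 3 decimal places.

x̄ = (7.2 + 11.1 + 1.8 - 49.8 + 15.7) / 5 = -2.8000
deviations (xᵢ − x̄): 10.0000, 13.9000, 4.6000, -47.0000, 18.5000
Σ(xᵢ − x̄)² = 2865.6200 ⇒ m₂ = 2865.6200/5 = 573.12400
Σ(xᵢ − x̄)³ = -93708.4200 ⇒ m₃ = -93708.4200/5 = -18741.68400
m₂^(3/2) = 573.12400^(1.5) = 13720.59335
g1 = m₃ / m₂^(3/2) = -18741.68400 / 13720.59335 ≈ -1.366

-1.366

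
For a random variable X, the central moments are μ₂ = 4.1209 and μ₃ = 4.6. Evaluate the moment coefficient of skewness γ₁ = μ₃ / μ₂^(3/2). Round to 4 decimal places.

σ = √μ₂ = √4.1209 = 2.03000
σ³ = μ₂^(3/2) = 8.36543
γ₁ = μ₃/σ³ = 4.6 / 8.36543 ≈ 0.5499

0.5499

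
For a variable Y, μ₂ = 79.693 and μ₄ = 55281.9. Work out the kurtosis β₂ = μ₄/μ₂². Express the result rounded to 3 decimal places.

8.704

μ₂² = 79.693² = 6350.97425
μ₄/μ₂² = 55281.9 / 6350.97425 = 8.70448
β₂ ≈ 8.704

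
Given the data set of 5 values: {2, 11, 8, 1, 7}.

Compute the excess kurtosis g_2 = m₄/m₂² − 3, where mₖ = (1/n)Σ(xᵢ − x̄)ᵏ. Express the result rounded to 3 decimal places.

-1.508

x̄ = 5.8000
Σ(xᵢ − x̄)² = 70.8000 ⇒ m₂ = 14.16000
Σ(xᵢ − x̄)⁴ = 1496.0160 ⇒ m₄ = 299.20320
m₂² = 200.50560
g_2 = m₄/m₂² − 3 = 1.49224 − 3 ≈ -1.508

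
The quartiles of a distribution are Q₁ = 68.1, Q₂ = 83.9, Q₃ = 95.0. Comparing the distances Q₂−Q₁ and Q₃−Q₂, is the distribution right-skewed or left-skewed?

Q₂ − Q₁ = 15.8;  Q₃ − Q₂ = 11.1
Q₂ − Q₁ > Q₃ − Q₂ ⇒ the lower half is more spread out ⇒ left-skewed.

left-skewed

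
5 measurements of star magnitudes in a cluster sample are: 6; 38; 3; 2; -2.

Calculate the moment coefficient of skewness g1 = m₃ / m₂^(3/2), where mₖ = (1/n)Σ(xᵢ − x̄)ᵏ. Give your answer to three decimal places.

1.383

x̄ = (6 + 38 + 3 + 2 - 2) / 5 = 9.4000
deviations (xᵢ − x̄): -3.4000, 28.6000, -6.4000, -7.4000, -11.4000
Σ(xᵢ − x̄)² = 1055.2000 ⇒ m₂ = 1055.2000/5 = 211.04000
Σ(xᵢ − x̄)³ = 21205.4400 ⇒ m₃ = 21205.4400/5 = 4241.08800
m₂^(3/2) = 211.04000^(1.5) = 3065.82363
g1 = m₃ / m₂^(3/2) = 4241.08800 / 3065.82363 ≈ 1.383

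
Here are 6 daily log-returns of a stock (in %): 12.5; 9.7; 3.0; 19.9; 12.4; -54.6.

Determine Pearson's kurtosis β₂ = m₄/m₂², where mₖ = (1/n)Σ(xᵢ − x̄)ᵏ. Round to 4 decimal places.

x̄ = 0.4833
Σ(xᵢ − x̄)² = 3788.8683 ⇒ m₂ = 631.47806
Σ(xᵢ − x̄)⁴ = 9396617.2490 ⇒ m₄ = 1566102.87484
m₂² = 398764.53465
β₂ = m₄/m₂² = 1566102.87484 / 398764.53465 ≈ 3.9274

3.9274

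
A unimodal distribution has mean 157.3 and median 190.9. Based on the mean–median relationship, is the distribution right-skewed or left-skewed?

left-skewed

mean − median = 157.3 − 190.9 = -33.6
mean < median ⇒ the longer tail is on the left ⇒ left-skewed (negatively skewed).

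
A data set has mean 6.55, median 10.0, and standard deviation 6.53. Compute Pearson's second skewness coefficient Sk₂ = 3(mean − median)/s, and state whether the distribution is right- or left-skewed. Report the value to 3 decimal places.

Sk₂ = 3(6.55 − 10.0) / 6.53 = 3 × -3.4500 / 6.53
    = -10.3500 / 6.53 ≈ -1.585
Sk₂ < 0 ⇒ mean < median ⇒ left-skewed (negative skew).

-1.585, left-skewed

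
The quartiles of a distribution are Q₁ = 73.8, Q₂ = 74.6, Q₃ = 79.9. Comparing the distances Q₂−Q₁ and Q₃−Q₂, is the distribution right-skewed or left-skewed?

right-skewed

Q₂ − Q₁ = 0.8;  Q₃ − Q₂ = 5.3
Q₃ − Q₂ > Q₂ − Q₁ ⇒ the upper half is more spread out ⇒ right-skewed.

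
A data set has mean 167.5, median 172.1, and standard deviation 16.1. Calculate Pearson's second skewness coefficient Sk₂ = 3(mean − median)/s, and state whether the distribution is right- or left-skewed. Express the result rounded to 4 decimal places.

Sk₂ = 3(167.5 − 172.1) / 16.1 = 3 × -4.6000 / 16.1
    = -13.8000 / 16.1 ≈ -0.8571
Sk₂ < 0 ⇒ mean < median ⇒ left-skewed (negative skew).

-0.8571, left-skewed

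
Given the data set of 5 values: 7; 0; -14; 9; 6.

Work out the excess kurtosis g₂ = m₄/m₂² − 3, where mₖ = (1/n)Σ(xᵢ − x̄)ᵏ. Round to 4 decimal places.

-0.3981

x̄ = 1.6000
Σ(xᵢ − x̄)² = 349.2000 ⇒ m₂ = 69.84000
Σ(xᵢ − x̄)⁴ = 63454.4160 ⇒ m₄ = 12690.88320
m₂² = 4877.62560
g₂ = m₄/m₂² − 3 = 2.60186 − 3 ≈ -0.3981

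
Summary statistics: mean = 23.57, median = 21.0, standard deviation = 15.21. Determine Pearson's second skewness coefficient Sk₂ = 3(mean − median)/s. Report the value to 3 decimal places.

0.507

Sk₂ = 3(23.57 − 21.0) / 15.21 = 3 × 2.5700 / 15.21
    = 7.7100 / 15.21 ≈ 0.507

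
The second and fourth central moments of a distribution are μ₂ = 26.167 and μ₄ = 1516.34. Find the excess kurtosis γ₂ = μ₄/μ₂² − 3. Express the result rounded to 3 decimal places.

-0.785

μ₂² = 26.167² = 684.71189
μ₄/μ₂² = 1516.34 / 684.71189 = 2.21457
γ₂ = 2.21457 − 3 ≈ -0.785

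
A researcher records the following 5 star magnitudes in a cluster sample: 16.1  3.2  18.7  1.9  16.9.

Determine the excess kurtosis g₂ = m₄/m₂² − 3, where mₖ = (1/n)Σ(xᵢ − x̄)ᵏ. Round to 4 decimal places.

x̄ = 11.3600
Σ(xᵢ − x̄)² = 263.1120 ⇒ m₂ = 52.62240
Σ(xᵢ − x̄)⁴ = 16791.7362 ⇒ m₄ = 3358.34725
m₂² = 2769.11698
g₂ = m₄/m₂² − 3 = 1.21279 − 3 ≈ -1.7872

-1.7872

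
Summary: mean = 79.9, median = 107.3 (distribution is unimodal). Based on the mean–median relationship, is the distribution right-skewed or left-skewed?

mean − median = 79.9 − 107.3 = -27.4
mean < median ⇒ the longer tail is on the left ⇒ left-skewed (negatively skewed).

left-skewed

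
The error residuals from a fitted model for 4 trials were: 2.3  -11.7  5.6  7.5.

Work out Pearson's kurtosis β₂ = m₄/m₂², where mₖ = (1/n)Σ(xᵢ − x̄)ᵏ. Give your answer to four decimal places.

x̄ = 0.9250
Σ(xᵢ − x̄)² = 226.3675 ⇒ m₂ = 56.59188
Σ(xᵢ − x̄)⁴ = 27755.5011 ⇒ m₄ = 6938.87527
m₂² = 3202.64032
β₂ = m₄/m₂² = 6938.87527 / 3202.64032 ≈ 2.1666

2.1666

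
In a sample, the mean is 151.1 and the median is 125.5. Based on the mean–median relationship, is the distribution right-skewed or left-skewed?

mean − median = 151.1 − 125.5 = 25.6
mean > median ⇒ the longer tail is on the right ⇒ right-skewed (positively skewed).

right-skewed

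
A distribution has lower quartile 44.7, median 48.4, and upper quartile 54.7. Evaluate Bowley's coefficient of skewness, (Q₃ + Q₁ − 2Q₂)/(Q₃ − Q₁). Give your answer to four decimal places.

numerator: Q₃ + Q₁ − 2Q₂ = 54.7 + 44.7 − 2×48.4 = 2.6000
denominator: Q₃ − Q₁ = 54.7 − 44.7 = 10.0000
Bowley skewness = 2.6000 / 10.0000 ≈ 0.2600

0.2600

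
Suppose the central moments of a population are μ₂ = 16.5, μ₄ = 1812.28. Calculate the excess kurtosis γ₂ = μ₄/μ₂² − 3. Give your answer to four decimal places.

μ₂² = 16.5² = 272.25000
μ₄/μ₂² = 1812.28 / 272.25000 = 6.65668
γ₂ = 6.65668 − 3 ≈ 3.6567

3.6567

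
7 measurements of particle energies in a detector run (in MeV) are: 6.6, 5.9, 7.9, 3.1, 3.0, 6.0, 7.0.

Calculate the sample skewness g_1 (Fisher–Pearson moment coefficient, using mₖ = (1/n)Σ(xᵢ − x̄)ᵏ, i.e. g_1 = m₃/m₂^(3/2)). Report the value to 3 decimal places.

x̄ = (6.6 + 5.9 + 7.9 + 3.1 + 3.0 + 6.0 + 7.0) / 7 = 5.6429
deviations (xᵢ − x̄): 0.9571, 0.2571, 2.2571, -2.5429, -2.6429, 0.3571, 1.3571
Σ(xᵢ − x̄)² = 21.4971 ⇒ m₂ = 21.4971/7 = 3.07102
Σ(xᵢ − x̄)³ = -19.9635 ⇒ m₃ = -19.9635/7 = -2.85192
m₂^(3/2) = 3.07102^(1.5) = 5.38176
g_1 = m₃ / m₂^(3/2) = -2.85192 / 5.38176 ≈ -0.530

-0.530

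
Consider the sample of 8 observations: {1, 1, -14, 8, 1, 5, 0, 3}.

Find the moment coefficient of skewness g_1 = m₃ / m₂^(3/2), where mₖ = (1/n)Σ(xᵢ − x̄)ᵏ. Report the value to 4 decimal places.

-1.4766

x̄ = (1 + 1 - 14 + 8 + 1 + 5 + 0 + 3) / 8 = 0.6250
deviations (xᵢ − x̄): 0.3750, 0.3750, -14.6250, 7.3750, 0.3750, 4.3750, -0.6250, 2.3750
Σ(xᵢ − x̄)² = 293.8750 ⇒ m₂ = 293.8750/8 = 36.73438
Σ(xᵢ − x̄)³ = -2629.9688 ⇒ m₃ = -2629.9688/8 = -328.74609
m₂^(3/2) = 36.73438^(1.5) = 222.64297
g_1 = m₃ / m₂^(3/2) = -328.74609 / 222.64297 ≈ -1.4766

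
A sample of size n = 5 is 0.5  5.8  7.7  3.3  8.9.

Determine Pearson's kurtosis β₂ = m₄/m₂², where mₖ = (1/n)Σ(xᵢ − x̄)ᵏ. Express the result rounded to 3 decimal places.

x̄ = 5.2400
Σ(xᵢ − x̄)² = 45.9920 ⇒ m₂ = 9.19840
Σ(xᵢ − x̄)⁴ = 735.1200 ⇒ m₄ = 147.02401
m₂² = 84.61056
β₂ = m₄/m₂² = 147.02401 / 84.61056 ≈ 1.738

1.738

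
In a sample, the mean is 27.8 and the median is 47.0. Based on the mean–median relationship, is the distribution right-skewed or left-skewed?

mean − median = 27.8 − 47.0 = -19.2
mean < median ⇒ the longer tail is on the left ⇒ left-skewed (negatively skewed).

left-skewed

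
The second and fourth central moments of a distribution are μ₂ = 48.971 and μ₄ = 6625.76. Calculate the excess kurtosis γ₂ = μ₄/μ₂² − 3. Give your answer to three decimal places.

-0.237

μ₂² = 48.971² = 2398.15884
μ₄/μ₂² = 6625.76 / 2398.15884 = 2.76285
γ₂ = 2.76285 − 3 ≈ -0.237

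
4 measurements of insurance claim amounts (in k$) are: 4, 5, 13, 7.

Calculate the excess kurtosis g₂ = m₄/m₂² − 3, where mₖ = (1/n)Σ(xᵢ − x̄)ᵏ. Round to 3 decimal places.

-0.929

x̄ = 7.2500
Σ(xᵢ − x̄)² = 48.7500 ⇒ m₂ = 12.18750
Σ(xᵢ − x̄)⁴ = 1230.3281 ⇒ m₄ = 307.58203
m₂² = 148.53516
g₂ = m₄/m₂² − 3 = 2.07077 − 3 ≈ -0.929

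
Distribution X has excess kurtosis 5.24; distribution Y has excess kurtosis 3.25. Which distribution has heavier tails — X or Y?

Higher excess kurtosis ⇒ heavier tails relative to the normal distribution.
5.24 vs 3.25: the larger is 5.24, so X has heavier tails.

X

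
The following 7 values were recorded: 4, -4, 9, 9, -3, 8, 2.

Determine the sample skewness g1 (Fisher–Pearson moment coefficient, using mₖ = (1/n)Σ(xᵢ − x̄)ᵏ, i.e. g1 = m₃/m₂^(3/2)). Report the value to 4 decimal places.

-0.3400

x̄ = (4 - 4 + 9 + 9 - 3 + 8 + 2) / 7 = 3.5714
deviations (xᵢ − x̄): 0.4286, -7.5714, 5.4286, 5.4286, -6.5714, 4.4286, -1.5714
Σ(xᵢ − x̄)² = 181.7143 ⇒ m₂ = 181.7143/7 = 25.95918
Σ(xᵢ − x̄)³ = -314.8163 ⇒ m₃ = -314.8163/7 = -44.97376
m₂^(3/2) = 25.95918^(1.5) = 132.26245
g1 = m₃ / m₂^(3/2) = -44.97376 / 132.26245 ≈ -0.3400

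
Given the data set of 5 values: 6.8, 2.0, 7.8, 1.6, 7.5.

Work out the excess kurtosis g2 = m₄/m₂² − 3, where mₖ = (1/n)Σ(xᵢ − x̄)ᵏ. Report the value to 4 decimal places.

x̄ = 5.1400
Σ(xᵢ − x̄)² = 37.7920 ⇒ m₂ = 7.55840
Σ(xᵢ − x̄)⁴ = 342.9306 ⇒ m₄ = 68.58612
m₂² = 57.12941
g2 = m₄/m₂² − 3 = 1.20054 − 3 ≈ -1.7995

-1.7995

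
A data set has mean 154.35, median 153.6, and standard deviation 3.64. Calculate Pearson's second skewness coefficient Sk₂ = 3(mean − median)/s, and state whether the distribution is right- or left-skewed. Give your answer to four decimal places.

0.6181, right-skewed

Sk₂ = 3(154.35 − 153.6) / 3.64 = 3 × 0.7500 / 3.64
    = 2.2500 / 3.64 ≈ 0.6181
Sk₂ > 0 ⇒ mean > median ⇒ right-skewed (positive skew).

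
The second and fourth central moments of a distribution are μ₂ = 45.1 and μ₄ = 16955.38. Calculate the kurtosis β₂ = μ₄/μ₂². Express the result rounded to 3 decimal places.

μ₂² = 45.1² = 2034.01000
μ₄/μ₂² = 16955.38 / 2034.01000 = 8.33594
β₂ ≈ 8.336

8.336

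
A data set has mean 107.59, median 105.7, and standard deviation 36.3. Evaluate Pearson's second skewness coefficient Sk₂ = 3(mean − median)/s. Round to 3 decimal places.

0.156

Sk₂ = 3(107.59 − 105.7) / 36.3 = 3 × 1.8900 / 36.3
    = 5.6700 / 36.3 ≈ 0.156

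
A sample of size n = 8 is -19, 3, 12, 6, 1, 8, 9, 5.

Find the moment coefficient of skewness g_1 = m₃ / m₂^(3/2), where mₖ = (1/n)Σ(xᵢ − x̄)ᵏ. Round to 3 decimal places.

x̄ = (-19 + 3 + 12 + 6 + 1 + 8 + 9 + 5) / 8 = 3.1250
deviations (xᵢ − x̄): -22.1250, -0.1250, 8.8750, 2.8750, -2.1250, 4.8750, 5.8750, 1.8750
Σ(xᵢ − x̄)² = 642.8750 ⇒ m₂ = 642.8750/8 = 80.35938
Σ(xᵢ − x̄)³ = -9792.0938 ⇒ m₃ = -9792.0938/8 = -1224.01172
m₂^(3/2) = 80.35938^(1.5) = 720.36869
g_1 = m₃ / m₂^(3/2) = -1224.01172 / 720.36869 ≈ -1.699

-1.699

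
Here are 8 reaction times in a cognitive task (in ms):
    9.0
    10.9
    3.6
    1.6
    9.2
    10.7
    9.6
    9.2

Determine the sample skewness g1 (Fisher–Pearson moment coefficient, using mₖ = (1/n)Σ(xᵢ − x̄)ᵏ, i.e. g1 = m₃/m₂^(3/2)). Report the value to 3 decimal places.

-1.090

x̄ = (9.0 + 10.9 + 3.6 + 1.6 + 9.2 + 10.7 + 9.6 + 9.2) / 8 = 7.9750
deviations (xᵢ − x̄): 1.0250, 2.9250, -4.3750, -6.3750, 1.2250, 2.7250, 1.6250, 1.2250
Σ(xᵢ − x̄)² = 82.4550 ⇒ m₂ = 82.4550/8 = 10.30688
Σ(xᵢ − x̄)³ = -288.5198 ⇒ m₃ = -288.5198/8 = -36.06497
m₂^(3/2) = 10.30688^(1.5) = 33.08952
g1 = m₃ / m₂^(3/2) = -36.06497 / 33.08952 ≈ -1.090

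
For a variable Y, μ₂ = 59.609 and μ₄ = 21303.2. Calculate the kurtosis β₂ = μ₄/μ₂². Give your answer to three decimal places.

μ₂² = 59.609² = 3553.23288
μ₄/μ₂² = 21303.2 / 3553.23288 = 5.99544
β₂ ≈ 5.995

5.995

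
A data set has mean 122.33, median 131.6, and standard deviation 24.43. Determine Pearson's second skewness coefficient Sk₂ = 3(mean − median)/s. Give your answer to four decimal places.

-1.1384

Sk₂ = 3(122.33 − 131.6) / 24.43 = 3 × -9.2700 / 24.43
    = -27.8100 / 24.43 ≈ -1.1384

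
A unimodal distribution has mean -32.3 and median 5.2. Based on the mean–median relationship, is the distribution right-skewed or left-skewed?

mean − median = -32.3 − 5.2 = -37.5
mean < median ⇒ the longer tail is on the left ⇒ left-skewed (negatively skewed).

left-skewed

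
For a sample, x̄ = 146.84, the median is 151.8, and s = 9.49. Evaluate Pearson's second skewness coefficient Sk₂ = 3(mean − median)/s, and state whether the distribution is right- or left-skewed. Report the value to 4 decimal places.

-1.5680, left-skewed

Sk₂ = 3(146.84 − 151.8) / 9.49 = 3 × -4.9600 / 9.49
    = -14.8800 / 9.49 ≈ -1.5680
Sk₂ < 0 ⇒ mean < median ⇒ left-skewed (negative skew).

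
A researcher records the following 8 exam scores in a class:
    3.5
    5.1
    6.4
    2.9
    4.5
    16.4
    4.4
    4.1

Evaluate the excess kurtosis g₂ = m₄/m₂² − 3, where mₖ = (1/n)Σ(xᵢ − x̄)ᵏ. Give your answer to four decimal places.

x̄ = 5.9125
Σ(xᵢ − x̄)² = 133.3487 ⇒ m₂ = 16.66859
Σ(xᵢ − x̄)⁴ = 12234.0158 ⇒ m₄ = 1529.25197
m₂² = 277.84202
g₂ = m₄/m₂² − 3 = 5.50403 − 3 ≈ 2.5040

2.5040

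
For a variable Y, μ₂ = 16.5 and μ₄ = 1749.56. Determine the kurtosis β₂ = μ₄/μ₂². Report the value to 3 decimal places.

6.426

μ₂² = 16.5² = 272.25000
μ₄/μ₂² = 1749.56 / 272.25000 = 6.42630
β₂ ≈ 6.426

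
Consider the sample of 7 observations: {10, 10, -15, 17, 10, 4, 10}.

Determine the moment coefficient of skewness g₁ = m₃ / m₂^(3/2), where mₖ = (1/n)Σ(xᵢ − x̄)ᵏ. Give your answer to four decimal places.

x̄ = (10 + 10 - 15 + 17 + 10 + 4 + 10) / 7 = 6.5714
deviations (xᵢ − x̄): 3.4286, 3.4286, -21.5714, 10.4286, 3.4286, -2.5714, 3.4286
Σ(xᵢ − x̄)² = 627.7143 ⇒ m₂ = 627.7143/7 = 89.67347
Σ(xᵢ − x̄)³ = -8759.3878 ⇒ m₃ = -8759.3878/7 = -1251.34111
m₂^(3/2) = 89.67347^(1.5) = 849.17257
g₁ = m₃ / m₂^(3/2) = -1251.34111 / 849.17257 ≈ -1.4736

-1.4736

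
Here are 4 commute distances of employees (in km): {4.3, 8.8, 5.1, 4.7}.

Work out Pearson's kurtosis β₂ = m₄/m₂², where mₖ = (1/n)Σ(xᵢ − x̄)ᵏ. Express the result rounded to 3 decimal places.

x̄ = 5.7250
Σ(xᵢ − x̄)² = 12.9275 ⇒ m₂ = 3.23188
Σ(xᵢ − x̄)⁴ = 94.7887 ⇒ m₄ = 23.69717
m₂² = 10.44502
β₂ = m₄/m₂² = 23.69717 / 10.44502 ≈ 2.269

2.269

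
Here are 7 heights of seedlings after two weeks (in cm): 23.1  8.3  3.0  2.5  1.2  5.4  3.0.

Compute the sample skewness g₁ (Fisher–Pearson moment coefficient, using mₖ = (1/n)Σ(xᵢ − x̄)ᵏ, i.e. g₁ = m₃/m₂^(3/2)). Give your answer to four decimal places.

x̄ = (23.1 + 8.3 + 3.0 + 2.5 + 1.2 + 5.4 + 3.0) / 7 = 6.6429
deviations (xᵢ − x̄): 16.4571, 1.6571, -3.6429, -4.1429, -5.4429, -1.2429, -3.6429
Σ(xᵢ − x̄)² = 348.4571 ⇒ m₂ = 348.4571/7 = 49.77959
Σ(xᵢ − x̄)³ = 4130.8108 ⇒ m₃ = 4130.8108/7 = 590.11583
m₂^(3/2) = 49.77959^(1.5) = 351.21819
g₁ = m₃ / m₂^(3/2) = 590.11583 / 351.21819 ≈ 1.6802

1.6802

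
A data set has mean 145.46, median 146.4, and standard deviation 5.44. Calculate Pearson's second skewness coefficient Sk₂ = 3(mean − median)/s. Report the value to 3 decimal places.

-0.518

Sk₂ = 3(145.46 − 146.4) / 5.44 = 3 × -0.9400 / 5.44
    = -2.8200 / 5.44 ≈ -0.518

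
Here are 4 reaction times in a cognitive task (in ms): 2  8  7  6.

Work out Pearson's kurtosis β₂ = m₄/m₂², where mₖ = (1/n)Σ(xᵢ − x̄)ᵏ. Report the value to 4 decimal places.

2.0980

x̄ = 5.7500
Σ(xᵢ − x̄)² = 20.7500 ⇒ m₂ = 5.18750
Σ(xᵢ − x̄)⁴ = 225.8281 ⇒ m₄ = 56.45703
m₂² = 26.91016
β₂ = m₄/m₂² = 56.45703 / 26.91016 ≈ 2.0980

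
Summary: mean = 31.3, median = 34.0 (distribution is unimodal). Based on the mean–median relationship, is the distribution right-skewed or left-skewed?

mean − median = 31.3 − 34.0 = -2.7
mean < median ⇒ the longer tail is on the left ⇒ left-skewed (negatively skewed).

left-skewed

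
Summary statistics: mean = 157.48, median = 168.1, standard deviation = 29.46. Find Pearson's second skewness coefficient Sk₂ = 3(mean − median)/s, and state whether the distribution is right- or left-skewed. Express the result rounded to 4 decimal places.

Sk₂ = 3(157.48 − 168.1) / 29.46 = 3 × -10.6200 / 29.46
    = -31.8600 / 29.46 ≈ -1.0815
Sk₂ < 0 ⇒ mean < median ⇒ left-skewed (negative skew).

-1.0815, left-skewed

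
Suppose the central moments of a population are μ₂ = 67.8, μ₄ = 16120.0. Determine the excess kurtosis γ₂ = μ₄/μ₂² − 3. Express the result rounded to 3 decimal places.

μ₂² = 67.8² = 4596.84000
μ₄/μ₂² = 16120.0 / 4596.84000 = 3.50676
γ₂ = 3.50676 − 3 ≈ 0.507

0.507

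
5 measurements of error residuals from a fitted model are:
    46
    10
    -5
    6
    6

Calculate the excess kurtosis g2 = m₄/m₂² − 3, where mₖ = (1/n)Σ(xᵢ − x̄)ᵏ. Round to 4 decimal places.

-0.0878

x̄ = 12.6000
Σ(xᵢ − x̄)² = 1519.2000 ⇒ m₂ = 303.84000
Σ(xᵢ − x̄)⁴ = 1344266.0160 ⇒ m₄ = 268853.20320
m₂² = 92318.74560
g2 = m₄/m₂² − 3 = 2.91223 − 3 ≈ -0.0878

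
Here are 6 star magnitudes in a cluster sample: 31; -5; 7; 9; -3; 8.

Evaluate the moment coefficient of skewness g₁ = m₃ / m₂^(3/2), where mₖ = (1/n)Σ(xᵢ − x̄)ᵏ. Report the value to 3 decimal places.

x̄ = (31 - 5 + 7 + 9 - 3 + 8) / 6 = 7.8333
deviations (xᵢ − x̄): 23.1667, -12.8333, -0.8333, 1.1667, -10.8333, 0.1667
Σ(xᵢ − x̄)² = 820.8333 ⇒ m₂ = 820.8333/6 = 136.80556
Σ(xᵢ − x̄)³ = 9049.4444 ⇒ m₃ = 9049.4444/6 = 1508.24074
m₂^(3/2) = 136.80556^(1.5) = 1600.13123
g₁ = m₃ / m₂^(3/2) = 1508.24074 / 1600.13123 ≈ 0.943

0.943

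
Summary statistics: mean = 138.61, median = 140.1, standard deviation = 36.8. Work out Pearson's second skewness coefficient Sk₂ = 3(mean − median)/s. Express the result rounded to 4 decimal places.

-0.1215

Sk₂ = 3(138.61 − 140.1) / 36.8 = 3 × -1.4900 / 36.8
    = -4.4700 / 36.8 ≈ -0.1215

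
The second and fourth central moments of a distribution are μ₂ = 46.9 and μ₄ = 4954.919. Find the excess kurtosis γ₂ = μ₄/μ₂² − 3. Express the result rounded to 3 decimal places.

μ₂² = 46.9² = 2199.61000
μ₄/μ₂² = 4954.919 / 2199.61000 = 2.25264
γ₂ = 2.25264 − 3 ≈ -0.747

-0.747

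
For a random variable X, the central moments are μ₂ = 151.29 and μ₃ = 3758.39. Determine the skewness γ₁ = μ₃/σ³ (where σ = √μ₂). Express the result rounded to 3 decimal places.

2.020

σ = √μ₂ = √151.29 = 12.30000
σ³ = μ₂^(3/2) = 1860.86700
γ₁ = μ₃/σ³ = 3758.39 / 1860.86700 ≈ 2.020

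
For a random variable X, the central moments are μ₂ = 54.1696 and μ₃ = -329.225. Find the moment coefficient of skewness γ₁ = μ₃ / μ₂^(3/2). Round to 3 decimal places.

-0.826

σ = √μ₂ = √54.1696 = 7.36000
σ³ = μ₂^(3/2) = 398.68826
γ₁ = μ₃/σ³ = -329.225 / 398.68826 ≈ -0.826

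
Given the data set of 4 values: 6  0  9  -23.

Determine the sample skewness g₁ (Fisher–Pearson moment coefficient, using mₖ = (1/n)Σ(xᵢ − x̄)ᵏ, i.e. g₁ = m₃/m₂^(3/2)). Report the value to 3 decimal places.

-0.937

x̄ = (6 + 0 + 9 - 23) / 4 = -2.0000
deviations (xᵢ − x̄): 8.0000, 2.0000, 11.0000, -21.0000
Σ(xᵢ − x̄)² = 630.0000 ⇒ m₂ = 630.0000/4 = 157.50000
Σ(xᵢ − x̄)³ = -7410.0000 ⇒ m₃ = -7410.0000/4 = -1852.50000
m₂^(3/2) = 157.50000^(1.5) = 1976.60931
g₁ = m₃ / m₂^(3/2) = -1852.50000 / 1976.60931 ≈ -0.937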